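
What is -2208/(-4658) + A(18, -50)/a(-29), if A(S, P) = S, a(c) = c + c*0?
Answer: -9906/67541 ≈ -0.14667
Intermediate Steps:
a(c) = c (a(c) = c + 0 = c)
-2208/(-4658) + A(18, -50)/a(-29) = -2208/(-4658) + 18/(-29) = -2208*(-1/4658) + 18*(-1/29) = 1104/2329 - 18/29 = -9906/67541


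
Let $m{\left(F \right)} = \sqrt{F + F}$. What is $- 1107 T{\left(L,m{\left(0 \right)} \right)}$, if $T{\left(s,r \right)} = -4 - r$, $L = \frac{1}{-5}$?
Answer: $4428$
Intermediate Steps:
$L = - \frac{1}{5} \approx -0.2$
$m{\left(F \right)} = \sqrt{2} \sqrt{F}$ ($m{\left(F \right)} = \sqrt{2 F} = \sqrt{2} \sqrt{F}$)
$- 1107 T{\left(L,m{\left(0 \right)} \right)} = - 1107 \left(-4 - \sqrt{2} \sqrt{0}\right) = - 1107 \left(-4 - \sqrt{2} \cdot 0\right) = - 1107 \left(-4 - 0\right) = - 1107 \left(-4 + 0\right) = \left(-1107\right) \left(-4\right) = 4428$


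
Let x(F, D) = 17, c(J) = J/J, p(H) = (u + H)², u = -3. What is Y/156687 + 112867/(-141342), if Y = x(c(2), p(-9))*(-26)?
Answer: -5915754931/7382151318 ≈ -0.80136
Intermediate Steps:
p(H) = (-3 + H)²
c(J) = 1
Y = -442 (Y = 17*(-26) = -442)
Y/156687 + 112867/(-141342) = -442/156687 + 112867/(-141342) = -442*1/156687 + 112867*(-1/141342) = -442/156687 - 112867/141342 = -5915754931/7382151318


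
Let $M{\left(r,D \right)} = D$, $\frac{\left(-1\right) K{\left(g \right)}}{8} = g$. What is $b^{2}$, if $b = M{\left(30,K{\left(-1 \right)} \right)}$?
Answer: $64$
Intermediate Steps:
$K{\left(g \right)} = - 8 g$
$b = 8$ ($b = \left(-8\right) \left(-1\right) = 8$)
$b^{2} = 8^{2} = 64$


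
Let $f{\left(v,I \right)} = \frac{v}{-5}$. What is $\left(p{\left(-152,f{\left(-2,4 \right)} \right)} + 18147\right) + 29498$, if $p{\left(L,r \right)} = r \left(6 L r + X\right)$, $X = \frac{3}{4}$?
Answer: $\frac{2374969}{50} \approx 47499.0$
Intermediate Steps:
$X = \frac{3}{4}$ ($X = 3 \cdot \frac{1}{4} = \frac{3}{4} \approx 0.75$)
$f{\left(v,I \right)} = - \frac{v}{5}$ ($f{\left(v,I \right)} = v \left(- \frac{1}{5}\right) = - \frac{v}{5}$)
$p{\left(L,r \right)} = r \left(\frac{3}{4} + 6 L r\right)$ ($p{\left(L,r \right)} = r \left(6 L r + \frac{3}{4}\right) = r \left(\frac{3}{4} + 6 L r\right)$)
$\left(p{\left(-152,f{\left(-2,4 \right)} \right)} + 18147\right) + 29498 = \left(\frac{3 \left(\left(- \frac{1}{5}\right) \left(-2\right)\right) \left(1 + 8 \left(-152\right) \left(\left(- \frac{1}{5}\right) \left(-2\right)\right)\right)}{4} + 18147\right) + 29498 = \left(\frac{3}{4} \cdot \frac{2}{5} \left(1 + 8 \left(-152\right) \frac{2}{5}\right) + 18147\right) + 29498 = \left(\frac{3}{4} \cdot \frac{2}{5} \left(1 - \frac{2432}{5}\right) + 18147\right) + 29498 = \left(\frac{3}{4} \cdot \frac{2}{5} \left(- \frac{2427}{5}\right) + 18147\right) + 29498 = \left(- \frac{7281}{50} + 18147\right) + 29498 = \frac{900069}{50} + 29498 = \frac{2374969}{50}$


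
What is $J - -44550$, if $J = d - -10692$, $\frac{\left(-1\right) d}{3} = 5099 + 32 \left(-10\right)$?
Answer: $40905$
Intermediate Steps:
$d = -14337$ ($d = - 3 \left(5099 + 32 \left(-10\right)\right) = - 3 \left(5099 - 320\right) = \left(-3\right) 4779 = -14337$)
$J = -3645$ ($J = -14337 - -10692 = -14337 + 10692 = -3645$)
$J - -44550 = -3645 - -44550 = -3645 + 44550 = 40905$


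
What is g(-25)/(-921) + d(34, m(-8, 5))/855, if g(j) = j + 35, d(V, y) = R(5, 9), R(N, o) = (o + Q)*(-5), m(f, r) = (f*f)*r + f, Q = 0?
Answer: -1111/17499 ≈ -0.063489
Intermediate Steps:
m(f, r) = f + r*f² (m(f, r) = f²*r + f = r*f² + f = f + r*f²)
R(N, o) = -5*o (R(N, o) = (o + 0)*(-5) = o*(-5) = -5*o)
d(V, y) = -45 (d(V, y) = -5*9 = -45)
g(j) = 35 + j
g(-25)/(-921) + d(34, m(-8, 5))/855 = (35 - 25)/(-921) - 45/855 = 10*(-1/921) - 45*1/855 = -10/921 - 1/19 = -1111/17499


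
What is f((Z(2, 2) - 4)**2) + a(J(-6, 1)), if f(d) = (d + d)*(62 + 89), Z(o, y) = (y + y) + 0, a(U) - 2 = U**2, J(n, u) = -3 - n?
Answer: 11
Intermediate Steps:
a(U) = 2 + U**2
Z(o, y) = 2*y (Z(o, y) = 2*y + 0 = 2*y)
f(d) = 302*d (f(d) = (2*d)*151 = 302*d)
f((Z(2, 2) - 4)**2) + a(J(-6, 1)) = 302*(2*2 - 4)**2 + (2 + (-3 - 1*(-6))**2) = 302*(4 - 4)**2 + (2 + (-3 + 6)**2) = 302*0**2 + (2 + 3**2) = 302*0 + (2 + 9) = 0 + 11 = 11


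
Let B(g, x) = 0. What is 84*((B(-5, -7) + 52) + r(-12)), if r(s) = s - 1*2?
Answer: 3192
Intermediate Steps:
r(s) = -2 + s (r(s) = s - 2 = -2 + s)
84*((B(-5, -7) + 52) + r(-12)) = 84*((0 + 52) + (-2 - 12)) = 84*(52 - 14) = 84*38 = 3192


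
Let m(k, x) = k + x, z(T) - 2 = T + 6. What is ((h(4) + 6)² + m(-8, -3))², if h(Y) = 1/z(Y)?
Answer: 14025025/20736 ≈ 676.36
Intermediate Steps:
z(T) = 8 + T (z(T) = 2 + (T + 6) = 2 + (6 + T) = 8 + T)
h(Y) = 1/(8 + Y)
((h(4) + 6)² + m(-8, -3))² = ((1/(8 + 4) + 6)² + (-8 - 3))² = ((1/12 + 6)² - 11)² = ((73/12)² - 11)² = (5329/144 - 11)² = (3745/144)² = 14025025/20736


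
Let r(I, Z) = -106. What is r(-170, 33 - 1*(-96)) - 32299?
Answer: -32405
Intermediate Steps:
r(-170, 33 - 1*(-96)) - 32299 = -106 - 32299 = -32405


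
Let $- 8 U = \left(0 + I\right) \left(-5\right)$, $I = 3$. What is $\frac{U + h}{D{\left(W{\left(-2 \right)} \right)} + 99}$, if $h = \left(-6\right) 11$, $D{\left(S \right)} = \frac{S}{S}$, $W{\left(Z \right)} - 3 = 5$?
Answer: $- \frac{513}{800} \approx -0.64125$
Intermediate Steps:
$W{\left(Z \right)} = 8$ ($W{\left(Z \right)} = 3 + 5 = 8$)
$U = \frac{15}{8}$ ($U = - \frac{\left(0 + 3\right) \left(-5\right)}{8} = - \frac{3 \left(-5\right)}{8} = \left(- \frac{1}{8}\right) \left(-15\right) = \frac{15}{8} \approx 1.875$)
$D{\left(S \right)} = 1$
$h = -66$
$\frac{U + h}{D{\left(W{\left(-2 \right)} \right)} + 99} = \frac{\frac{15}{8} - 66}{1 + 99} = - \frac{513}{8 \cdot 100} = \left(- \frac{513}{8}\right) \frac{1}{100} = - \frac{513}{800}$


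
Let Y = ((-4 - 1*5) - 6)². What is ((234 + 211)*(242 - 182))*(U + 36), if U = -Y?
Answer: -5046300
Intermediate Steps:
Y = 225 (Y = ((-4 - 5) - 6)² = (-9 - 6)² = (-15)² = 225)
U = -225 (U = -1*225 = -225)
((234 + 211)*(242 - 182))*(U + 36) = ((234 + 211)*(242 - 182))*(-225 + 36) = (445*60)*(-189) = 26700*(-189) = -5046300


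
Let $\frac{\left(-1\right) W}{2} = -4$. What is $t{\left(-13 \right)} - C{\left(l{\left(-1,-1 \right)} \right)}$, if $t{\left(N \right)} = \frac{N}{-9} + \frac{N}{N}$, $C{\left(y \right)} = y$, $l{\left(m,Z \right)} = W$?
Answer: $- \frac{50}{9} \approx -5.5556$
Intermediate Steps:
$W = 8$ ($W = \left(-2\right) \left(-4\right) = 8$)
$l{\left(m,Z \right)} = 8$
$t{\left(N \right)} = 1 - \frac{N}{9}$ ($t{\left(N \right)} = N \left(- \frac{1}{9}\right) + 1 = - \frac{N}{9} + 1 = 1 - \frac{N}{9}$)
$t{\left(-13 \right)} - C{\left(l{\left(-1,-1 \right)} \right)} = \left(1 - - \frac{13}{9}\right) - 8 = \left(1 + \frac{13}{9}\right) - 8 = \frac{22}{9} - 8 = - \frac{50}{9}$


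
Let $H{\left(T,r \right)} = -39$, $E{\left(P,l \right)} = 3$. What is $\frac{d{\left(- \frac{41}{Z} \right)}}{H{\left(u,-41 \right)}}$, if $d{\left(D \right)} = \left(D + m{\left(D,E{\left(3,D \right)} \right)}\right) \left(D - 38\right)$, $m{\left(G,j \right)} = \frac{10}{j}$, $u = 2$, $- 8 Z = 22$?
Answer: $\frac{152908}{14157} \approx 10.801$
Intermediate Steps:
$Z = - \frac{11}{4}$ ($Z = \left(- \frac{1}{8}\right) 22 = - \frac{11}{4} \approx -2.75$)
$d{\left(D \right)} = \left(-38 + D\right) \left(\frac{10}{3} + D\right)$ ($d{\left(D \right)} = \left(D + \frac{10}{3}\right) \left(D - 38\right) = \left(D + 10 \cdot \frac{1}{3}\right) \left(-38 + D\right) = \left(D + \frac{10}{3}\right) \left(-38 + D\right) = \left(\frac{10}{3} + D\right) \left(-38 + D\right) = \left(-38 + D\right) \left(\frac{10}{3} + D\right)$)
$\frac{d{\left(- \frac{41}{Z} \right)}}{H{\left(u,-41 \right)}} = \frac{- \frac{380}{3} + \left(- \frac{41}{- \frac{11}{4}}\right)^{2} - \frac{104 \left(- \frac{41}{- \frac{11}{4}}\right)}{3}}{-39} = \left(- \frac{380}{3} + \left(\left(-41\right) \left(- \frac{4}{11}\right)\right)^{2} - \frac{104 \left(\left(-41\right) \left(- \frac{4}{11}\right)\right)}{3}\right) \left(- \frac{1}{39}\right) = \left(- \frac{380}{3} + \left(\frac{164}{11}\right)^{2} - \frac{17056}{33}\right) \left(- \frac{1}{39}\right) = \left(- \frac{380}{3} + \frac{26896}{121} - \frac{17056}{33}\right) \left(- \frac{1}{39}\right) = \left(- \frac{152908}{363}\right) \left(- \frac{1}{39}\right) = \frac{152908}{14157}$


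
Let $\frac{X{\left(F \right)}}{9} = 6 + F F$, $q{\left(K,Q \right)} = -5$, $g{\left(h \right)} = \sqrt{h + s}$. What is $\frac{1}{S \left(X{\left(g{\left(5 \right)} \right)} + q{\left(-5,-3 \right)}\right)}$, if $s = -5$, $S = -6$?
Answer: $- \frac{1}{294} \approx -0.0034014$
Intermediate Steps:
$g{\left(h \right)} = \sqrt{-5 + h}$ ($g{\left(h \right)} = \sqrt{h - 5} = \sqrt{-5 + h}$)
$X{\left(F \right)} = 54 + 9 F^{2}$ ($X{\left(F \right)} = 9 \left(6 + F F\right) = 9 \left(6 + F^{2}\right) = 54 + 9 F^{2}$)
$\frac{1}{S \left(X{\left(g{\left(5 \right)} \right)} + q{\left(-5,-3 \right)}\right)} = \frac{1}{\left(-6\right) \left(\left(54 + 9 \left(\sqrt{-5 + 5}\right)^{2}\right) - 5\right)} = \frac{1}{\left(-6\right) \left(\left(54 + 9 \left(\sqrt{0}\right)^{2}\right) - 5\right)} = \frac{1}{\left(-6\right) \left(\left(54 + 9 \cdot 0^{2}\right) - 5\right)} = \frac{1}{\left(-6\right) \left(\left(54 + 9 \cdot 0\right) - 5\right)} = \frac{1}{\left(-6\right) \left(\left(54 + 0\right) - 5\right)} = \frac{1}{\left(-6\right) \left(54 - 5\right)} = \frac{1}{\left(-6\right) 49} = \frac{1}{-294} = - \frac{1}{294}$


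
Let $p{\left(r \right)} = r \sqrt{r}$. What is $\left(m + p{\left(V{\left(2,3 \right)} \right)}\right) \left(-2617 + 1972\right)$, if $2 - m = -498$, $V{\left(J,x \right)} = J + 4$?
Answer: $-322500 - 3870 \sqrt{6} \approx -3.3198 \cdot 10^{5}$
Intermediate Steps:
$V{\left(J,x \right)} = 4 + J$
$m = 500$ ($m = 2 - -498 = 2 + 498 = 500$)
$p{\left(r \right)} = r^{\frac{3}{2}}$
$\left(m + p{\left(V{\left(2,3 \right)} \right)}\right) \left(-2617 + 1972\right) = \left(500 + \left(4 + 2\right)^{\frac{3}{2}}\right) \left(-2617 + 1972\right) = \left(500 + 6^{\frac{3}{2}}\right) \left(-645\right) = \left(500 + 6 \sqrt{6}\right) \left(-645\right) = -322500 - 3870 \sqrt{6}$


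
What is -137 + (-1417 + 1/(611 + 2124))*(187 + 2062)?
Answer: -8716360701/2735 ≈ -3.1870e+6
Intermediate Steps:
-137 + (-1417 + 1/(611 + 2124))*(187 + 2062) = -137 + (-1417 + 1/2735)*2249 = -137 - 3875494/2735*2249 = -137 - 8715986006/2735 = -8716360701/2735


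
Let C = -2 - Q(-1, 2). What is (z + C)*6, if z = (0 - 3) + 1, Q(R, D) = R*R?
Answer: -30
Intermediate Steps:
Q(R, D) = R²
z = -2 (z = -3 + 1 = -2)
C = -3 (C = -2 - 1*(-1)² = -2 - 1*1 = -2 - 1 = -3)
(z + C)*6 = (-2 - 3)*6 = -5*6 = -30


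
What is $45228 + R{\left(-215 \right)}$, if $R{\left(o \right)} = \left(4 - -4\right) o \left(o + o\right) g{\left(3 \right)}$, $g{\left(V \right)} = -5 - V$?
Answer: $-5871572$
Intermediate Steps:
$R{\left(o \right)} = - 128 o^{2}$ ($R{\left(o \right)} = \left(4 - -4\right) o \left(o + o\right) \left(-5 - 3\right) = \left(4 + 4\right) o 2 o \left(-5 - 3\right) = 8 \cdot 2 o^{2} \left(-8\right) = 16 o^{2} \left(-8\right) = - 128 o^{2}$)
$45228 + R{\left(-215 \right)} = 45228 - 128 \left(-215\right)^{2} = 45228 - 5916800 = -5871572$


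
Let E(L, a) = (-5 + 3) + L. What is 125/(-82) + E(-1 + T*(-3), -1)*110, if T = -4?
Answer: 81055/82 ≈ 988.48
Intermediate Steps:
E(L, a) = -2 + L
125/(-82) + E(-1 + T*(-3), -1)*110 = 125/(-82) + (-2 + (-1 - 4*(-3)))*110 = 125*(-1/82) + (-2 + (-1 + 12))*110 = -125/82 + (-2 + 11)*110 = -125/82 + 9*110 = -125/82 + 990 = 81055/82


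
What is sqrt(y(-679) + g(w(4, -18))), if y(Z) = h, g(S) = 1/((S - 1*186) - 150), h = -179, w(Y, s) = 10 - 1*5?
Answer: 5*I*sqrt(784470)/331 ≈ 13.379*I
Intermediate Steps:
w(Y, s) = 5 (w(Y, s) = 10 - 5 = 5)
g(S) = 1/(-336 + S) (g(S) = 1/((S - 186) - 150) = 1/((-186 + S) - 150) = 1/(-336 + S))
y(Z) = -179
sqrt(y(-679) + g(w(4, -18))) = sqrt(-179 + 1/(-336 + 5)) = sqrt(-179 + 1/(-331)) = sqrt(-179 - 1/331) = sqrt(-59250/331) = 5*I*sqrt(784470)/331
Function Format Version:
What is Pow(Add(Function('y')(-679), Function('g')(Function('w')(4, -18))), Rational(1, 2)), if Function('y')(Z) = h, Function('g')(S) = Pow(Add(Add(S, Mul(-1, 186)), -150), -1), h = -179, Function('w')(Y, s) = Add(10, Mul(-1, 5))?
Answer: Mul(Rational(5, 331), I, Pow(784470, Rational(1, 2))) ≈ Mul(13.379, I)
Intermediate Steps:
Function('w')(Y, s) = 5 (Function('w')(Y, s) = Add(10, -5) = 5)
Function('g')(S) = Pow(Add(-336, S), -1) (Function('g')(S) = Pow(Add(Add(S, -186), -150), -1) = Pow(Add(Add(-186, S), -150), -1) = Pow(Add(-336, S), -1))
Function('y')(Z) = -179
Pow(Add(Function('y')(-679), Function('g')(Function('w')(4, -18))), Rational(1, 2)) = Pow(Add(-179, Pow(Add(-336, 5), -1)), Rational(1, 2)) = Pow(Add(-179, Pow(-331, -1)), Rational(1, 2)) = Pow(Add(-179, Rational(-1, 331)), Rational(1, 2)) = Pow(Rational(-59250, 331), Rational(1, 2)) = Mul(Rational(5, 331), I, Pow(784470, Rational(1, 2)))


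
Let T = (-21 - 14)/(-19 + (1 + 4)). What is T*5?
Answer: 25/2 ≈ 12.500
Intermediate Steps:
T = 5/2 (T = -35/(-19 + 5) = -35/(-14) = -35*(-1/14) = 5/2 ≈ 2.5000)
T*5 = (5/2)*5 = 25/2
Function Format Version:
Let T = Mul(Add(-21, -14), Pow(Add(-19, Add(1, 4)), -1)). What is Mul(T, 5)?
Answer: Rational(25, 2) ≈ 12.500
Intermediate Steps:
T = Rational(5, 2) (T = Mul(-35, Pow(Add(-19, 5), -1)) = Mul(-35, Pow(-14, -1)) = Mul(-35, Rational(-1, 14)) = Rational(5, 2) ≈ 2.5000)
Mul(T, 5) = Mul(Rational(5, 2), 5) = Rational(25, 2)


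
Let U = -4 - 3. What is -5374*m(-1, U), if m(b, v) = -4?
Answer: 21496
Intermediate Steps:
U = -7
-5374*m(-1, U) = -5374*(-4) = 21496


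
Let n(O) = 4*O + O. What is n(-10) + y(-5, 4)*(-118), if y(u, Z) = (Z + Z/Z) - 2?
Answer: -404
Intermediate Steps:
n(O) = 5*O
y(u, Z) = -1 + Z (y(u, Z) = (Z + 1) - 2 = (1 + Z) - 2 = -1 + Z)
n(-10) + y(-5, 4)*(-118) = 5*(-10) + (-1 + 4)*(-118) = -50 + 3*(-118) = -50 - 354 = -404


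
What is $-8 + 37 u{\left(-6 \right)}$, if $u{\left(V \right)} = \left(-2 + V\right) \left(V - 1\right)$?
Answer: $2064$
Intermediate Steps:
$u{\left(V \right)} = \left(-1 + V\right) \left(-2 + V\right)$ ($u{\left(V \right)} = \left(-2 + V\right) \left(-1 + V\right) = \left(-1 + V\right) \left(-2 + V\right)$)
$-8 + 37 u{\left(-6 \right)} = -8 + 37 \left(2 + \left(-6\right)^{2} - -18\right) = -8 + 37 \left(2 + 36 + 18\right) = -8 + 37 \cdot 56 = -8 + 2072 = 2064$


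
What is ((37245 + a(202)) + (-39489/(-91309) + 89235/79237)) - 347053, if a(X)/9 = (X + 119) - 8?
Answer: -2221084336121395/7235051233 ≈ -3.0699e+5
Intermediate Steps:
a(X) = 999 + 9*X (a(X) = 9*((X + 119) - 8) = 9*((119 + X) - 8) = 9*(111 + X) = 999 + 9*X)
((37245 + a(202)) + (-39489/(-91309) + 89235/79237)) - 347053 = ((37245 + (999 + 9*202)) + (-39489/(-91309) + 89235/79237)) - 347053 = ((37245 + (999 + 1818)) + (-39489*(-1/91309) + 89235*(1/79237))) - 347053 = ((37245 + 2817) + (39489/91309 + 89235/79237)) - 347053 = (40062 + 11276948508/7235051233) - 347053 = 289861899444954/7235051233 - 347053 = -2221084336121395/7235051233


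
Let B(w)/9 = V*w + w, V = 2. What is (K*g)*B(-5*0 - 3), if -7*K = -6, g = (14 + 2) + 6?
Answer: -10692/7 ≈ -1527.4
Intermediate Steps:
g = 22 (g = 16 + 6 = 22)
B(w) = 27*w (B(w) = 9*(2*w + w) = 9*(3*w) = 27*w)
K = 6/7 (K = -1/7*(-6) = 6/7 ≈ 0.85714)
(K*g)*B(-5*0 - 3) = ((6/7)*22)*(27*(-5*0 - 3)) = 132*(27*(0 - 3))/7 = 132*(27*(-3))/7 = (132/7)*(-81) = -10692/7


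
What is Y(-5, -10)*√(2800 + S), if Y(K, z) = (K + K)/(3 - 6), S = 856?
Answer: 20*√914/3 ≈ 201.55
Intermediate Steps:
Y(K, z) = -2*K/3 (Y(K, z) = (2*K)/(-3) = (2*K)*(-⅓) = -2*K/3)
Y(-5, -10)*√(2800 + S) = (-⅔*(-5))*√(2800 + 856) = 10*√3656/3 = 10*(2*√914)/3 = 20*√914/3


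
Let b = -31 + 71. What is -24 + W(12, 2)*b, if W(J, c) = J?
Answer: 456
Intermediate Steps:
b = 40
-24 + W(12, 2)*b = -24 + 12*40 = -24 + 480 = 456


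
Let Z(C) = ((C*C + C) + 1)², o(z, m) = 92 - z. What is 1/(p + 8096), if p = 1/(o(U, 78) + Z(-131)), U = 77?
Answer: 290054976/2348285085697 ≈ 0.00012352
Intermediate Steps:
Z(C) = (1 + C + C²)² (Z(C) = ((C² + C) + 1)² = ((C + C²) + 1)² = (1 + C + C²)²)
p = 1/290054976 (p = 1/((92 - 1*77) + (1 - 131 + (-131)²)²) = 1/((92 - 77) + (1 - 131 + 17161)²) = 1/(15 + 17031²) = 1/(15 + 290054961) = 1/290054976 ≈ 3.4476e-9)
1/(p + 8096) = 1/(1/290054976 + 8096) = 1/(2348285085697/290054976) = 290054976/2348285085697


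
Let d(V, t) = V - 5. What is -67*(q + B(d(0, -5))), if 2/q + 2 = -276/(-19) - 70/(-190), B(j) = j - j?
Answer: -2546/245 ≈ -10.392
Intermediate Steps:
d(V, t) = -5 + V
B(j) = 0
q = 38/245 (q = 2/(-2 + (-276/(-19) - 70/(-190))) = 2/(-2 + (-276*(-1/19) - 70*(-1/190))) = 2/(-2 + (276/19 + 7/19)) = 2/(-2 + 283/19) = 2/(245/19) = 2*(19/245) = 38/245 ≈ 0.15510)
-67*(q + B(d(0, -5))) = -67*(38/245 + 0) = -67*38/245 = -2546/245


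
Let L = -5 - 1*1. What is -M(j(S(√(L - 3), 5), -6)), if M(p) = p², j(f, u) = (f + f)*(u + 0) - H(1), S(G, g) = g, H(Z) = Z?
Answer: -3721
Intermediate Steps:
L = -6 (L = -5 - 1 = -6)
j(f, u) = -1 + 2*f*u (j(f, u) = (f + f)*(u + 0) - 1*1 = (2*f)*u - 1 = 2*f*u - 1 = -1 + 2*f*u)
-M(j(S(√(L - 3), 5), -6)) = -(-1 + 2*5*(-6))² = -(-1 - 60)² = -1*(-61)² = -1*3721 = -3721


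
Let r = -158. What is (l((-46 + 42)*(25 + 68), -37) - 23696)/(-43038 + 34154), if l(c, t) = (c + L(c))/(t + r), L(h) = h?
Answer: 384998/144365 ≈ 2.6668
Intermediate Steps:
l(c, t) = 2*c/(-158 + t) (l(c, t) = (c + c)/(t - 158) = (2*c)/(-158 + t) = 2*c/(-158 + t))
(l((-46 + 42)*(25 + 68), -37) - 23696)/(-43038 + 34154) = (2*((-46 + 42)*(25 + 68))/(-158 - 37) - 23696)/(-43038 + 34154) = (2*(-4*93)/(-195) - 23696)/(-8884) = (2*(-372)*(-1/195) - 23696)*(-1/8884) = (248/65 - 23696)*(-1/8884) = -1539992/65*(-1/8884) = 384998/144365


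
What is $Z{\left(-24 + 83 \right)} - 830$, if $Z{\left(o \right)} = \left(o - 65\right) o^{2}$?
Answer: $-21716$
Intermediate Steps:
$Z{\left(o \right)} = o^{2} \left(-65 + o\right)$ ($Z{\left(o \right)} = \left(-65 + o\right) o^{2} = o^{2} \left(-65 + o\right)$)
$Z{\left(-24 + 83 \right)} - 830 = \left(-24 + 83\right)^{2} \left(-65 + \left(-24 + 83\right)\right) - 830 = 59^{2} \left(-65 + 59\right) - 830 = 3481 \left(-6\right) - 830 = -20886 - 830 = -21716$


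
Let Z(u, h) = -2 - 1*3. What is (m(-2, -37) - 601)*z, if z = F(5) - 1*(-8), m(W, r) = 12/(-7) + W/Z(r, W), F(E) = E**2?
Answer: -695673/35 ≈ -19876.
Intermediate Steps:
Z(u, h) = -5 (Z(u, h) = -2 - 3 = -5)
m(W, r) = -12/7 - W/5 (m(W, r) = 12/(-7) + W/(-5) = 12*(-1/7) + W*(-1/5) = -12/7 - W/5)
z = 33 (z = 5**2 - 1*(-8) = 25 + 8 = 33)
(m(-2, -37) - 601)*z = ((-12/7 - 1/5*(-2)) - 601)*33 = ((-12/7 + 2/5) - 601)*33 = (-46/35 - 601)*33 = -21081/35*33 = -695673/35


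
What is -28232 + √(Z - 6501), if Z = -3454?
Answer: -28232 + I*√9955 ≈ -28232.0 + 99.775*I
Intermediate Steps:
-28232 + √(Z - 6501) = -28232 + √(-3454 - 6501) = -28232 + √(-9955) = -28232 + I*√9955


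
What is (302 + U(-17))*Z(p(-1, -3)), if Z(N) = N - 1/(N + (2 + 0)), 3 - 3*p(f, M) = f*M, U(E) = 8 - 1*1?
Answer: -309/2 ≈ -154.50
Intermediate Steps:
U(E) = 7 (U(E) = 8 - 1 = 7)
p(f, M) = 1 - M*f/3 (p(f, M) = 1 - f*M/3 = 1 - M*f/3)
Z(N) = N - 1/(2 + N) (Z(N) = N - 1/(N + 2) = N - 1/(2 + N))
(302 + U(-17))*Z(p(-1, -3)) = (302 + 7)*((-1 + (1 - 1/3*(-3)*(-1))**2 + 2*(1 - 1/3*(-3)*(-1)))/(2 + (1 - 1/3*(-3)*(-1)))) = 309*((-1 + (1 - 1)**2 + 2*(1 - 1))/(2 + (1 - 1))) = 309*((-1 + 0**2 + 2*0)/(2 + 0)) = 309*((-1 + 0 + 0)/2) = 309*((1/2)*(-1)) = 309*(-1/2) = -309/2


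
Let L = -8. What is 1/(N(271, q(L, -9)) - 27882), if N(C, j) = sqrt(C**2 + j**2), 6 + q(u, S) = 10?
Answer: -27882/777332467 - sqrt(73457)/777332467 ≈ -3.6218e-5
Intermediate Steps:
q(u, S) = 4 (q(u, S) = -6 + 10 = 4)
1/(N(271, q(L, -9)) - 27882) = 1/(sqrt(271**2 + 4**2) - 27882) = 1/(sqrt(73441 + 16) - 27882) = 1/(sqrt(73457) - 27882) = 1/(-27882 + sqrt(73457))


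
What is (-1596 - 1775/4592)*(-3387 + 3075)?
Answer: 285893673/574 ≈ 4.9807e+5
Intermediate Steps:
(-1596 - 1775/4592)*(-3387 + 3075) = (-1596 - 1775*1/4592)*(-312) = (-1596 - 1775/4592)*(-312) = -7330607/4592*(-312) = 285893673/574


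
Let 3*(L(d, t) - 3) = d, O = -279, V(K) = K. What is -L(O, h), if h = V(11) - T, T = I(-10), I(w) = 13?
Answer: 90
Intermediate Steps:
T = 13
h = -2 (h = 11 - 1*13 = 11 - 13 = -2)
L(d, t) = 3 + d/3
-L(O, h) = -(3 + (1/3)*(-279)) = -(3 - 93) = -1*(-90) = 90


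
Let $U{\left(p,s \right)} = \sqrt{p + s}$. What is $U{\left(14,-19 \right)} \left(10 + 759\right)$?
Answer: $769 i \sqrt{5} \approx 1719.5 i$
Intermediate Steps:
$U{\left(14,-19 \right)} \left(10 + 759\right) = \sqrt{14 - 19} \left(10 + 759\right) = \sqrt{-5} \cdot 769 = i \sqrt{5} \cdot 769 = 769 i \sqrt{5}$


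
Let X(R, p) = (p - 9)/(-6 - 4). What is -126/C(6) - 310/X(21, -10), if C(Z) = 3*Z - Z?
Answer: -6599/38 ≈ -173.66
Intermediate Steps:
C(Z) = 2*Z
X(R, p) = 9/10 - p/10 (X(R, p) = (-9 + p)/(-10) = (-9 + p)*(-1/10) = 9/10 - p/10)
-126/C(6) - 310/X(21, -10) = -126/(2*6) - 310/(9/10 - 1/10*(-10)) = -126/12 - 310/(9/10 + 1) = -126*1/12 - 310/19/10 = -21/2 - 310*10/19 = -21/2 - 3100/19 = -6599/38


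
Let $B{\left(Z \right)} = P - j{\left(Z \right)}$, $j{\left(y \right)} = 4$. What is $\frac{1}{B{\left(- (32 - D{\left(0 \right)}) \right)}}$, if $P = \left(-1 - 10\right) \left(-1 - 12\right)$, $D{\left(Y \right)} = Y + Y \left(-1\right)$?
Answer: $\frac{1}{139} \approx 0.0071942$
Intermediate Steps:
$D{\left(Y \right)} = 0$ ($D{\left(Y \right)} = Y - Y = 0$)
$P = 143$ ($P = \left(-11\right) \left(-13\right) = 143$)
$B{\left(Z \right)} = 139$ ($B{\left(Z \right)} = 143 - 4 = 139$)
$\frac{1}{B{\left(- (32 - D{\left(0 \right)}) \right)}} = \frac{1}{139}$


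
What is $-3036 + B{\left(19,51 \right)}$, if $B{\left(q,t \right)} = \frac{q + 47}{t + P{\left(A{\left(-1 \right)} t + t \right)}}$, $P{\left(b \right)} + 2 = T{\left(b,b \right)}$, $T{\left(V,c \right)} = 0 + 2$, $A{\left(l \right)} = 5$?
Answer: $- \frac{51590}{17} \approx -3034.7$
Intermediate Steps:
$T{\left(V,c \right)} = 2$
$P{\left(b \right)} = 0$ ($P{\left(b \right)} = -2 + 2 = 0$)
$B{\left(q,t \right)} = \frac{47 + q}{t}$ ($B{\left(q,t \right)} = \frac{q + 47}{t + 0} = \frac{47 + q}{t}$)
$-3036 + B{\left(19,51 \right)} = -3036 + \frac{47 + 19}{51} = -3036 + \frac{1}{51} \cdot 66 = -3036 + \frac{22}{17} = - \frac{51590}{17}$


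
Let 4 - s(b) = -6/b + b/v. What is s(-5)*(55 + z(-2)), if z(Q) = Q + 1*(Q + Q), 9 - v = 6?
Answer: 3283/15 ≈ 218.87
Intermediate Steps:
v = 3 (v = 9 - 1*6 = 9 - 6 = 3)
s(b) = 4 + 6/b - b/3 (s(b) = 4 - (-6/b + b/3) = 4 + (6/b - b/3) = 4 + 6/b - b/3)
z(Q) = 3*Q (z(Q) = Q + 1*(2*Q) = Q + 2*Q = 3*Q)
s(-5)*(55 + z(-2)) = (4 + 6/(-5) - 1/3*(-5))*(55 + 3*(-2)) = (4 + 6*(-1/5) + 5/3)*(55 - 6) = (4 - 6/5 + 5/3)*49 = (67/15)*49 = 3283/15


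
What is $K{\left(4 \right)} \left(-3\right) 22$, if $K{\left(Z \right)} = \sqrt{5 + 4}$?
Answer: $-198$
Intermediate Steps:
$K{\left(Z \right)} = 3$ ($K{\left(Z \right)} = \sqrt{9} = 3$)
$K{\left(4 \right)} \left(-3\right) 22 = 3 \left(-3\right) 22 = \left(-9\right) 22 = -198$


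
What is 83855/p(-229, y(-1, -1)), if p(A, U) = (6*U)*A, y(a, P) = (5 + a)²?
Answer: -83855/21984 ≈ -3.8144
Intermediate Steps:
p(A, U) = 6*A*U
83855/p(-229, y(-1, -1)) = 83855/((6*(-229)*(5 - 1)²)) = 83855/((6*(-229)*4²)) = 83855/((6*(-229)*16)) = 83855/(-21984) = 83855*(-1/21984) = -83855/21984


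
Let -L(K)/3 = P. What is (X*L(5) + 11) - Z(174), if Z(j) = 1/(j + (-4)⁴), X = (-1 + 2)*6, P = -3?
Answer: 27949/430 ≈ 64.998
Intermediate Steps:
L(K) = 9 (L(K) = -3*(-3) = 9)
X = 6 (X = 1*6 = 6)
Z(j) = 1/(256 + j) (Z(j) = 1/(j + 256) = 1/(256 + j))
(X*L(5) + 11) - Z(174) = (6*9 + 11) - 1/(256 + 174) = (54 + 11) - 1/430 = 65 - 1*1/430 = 65 - 1/430 = 27949/430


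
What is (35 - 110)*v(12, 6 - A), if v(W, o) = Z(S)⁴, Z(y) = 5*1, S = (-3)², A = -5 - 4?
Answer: -46875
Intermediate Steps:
A = -9
S = 9
Z(y) = 5
v(W, o) = 625 (v(W, o) = 5⁴ = 625)
(35 - 110)*v(12, 6 - A) = (35 - 110)*625 = -75*625 = -46875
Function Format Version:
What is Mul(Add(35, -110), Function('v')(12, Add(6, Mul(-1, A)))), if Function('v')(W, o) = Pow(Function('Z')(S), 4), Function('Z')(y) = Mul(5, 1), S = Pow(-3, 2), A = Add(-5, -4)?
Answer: -46875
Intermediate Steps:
A = -9
S = 9
Function('Z')(y) = 5
Function('v')(W, o) = 625 (Function('v')(W, o) = Pow(5, 4) = 625)
Mul(Add(35, -110), Function('v')(12, Add(6, Mul(-1, A)))) = Mul(Add(35, -110), 625) = Mul(-75, 625) = -46875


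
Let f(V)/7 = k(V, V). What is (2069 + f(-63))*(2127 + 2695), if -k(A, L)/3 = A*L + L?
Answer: -385552654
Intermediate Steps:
k(A, L) = -3*L - 3*A*L (k(A, L) = -3*(A*L + L) = -3*(L + A*L) = -3*L - 3*A*L)
f(V) = -21*V*(1 + V) (f(V) = 7*(-3*V*(1 + V)) = -21*V*(1 + V))
(2069 + f(-63))*(2127 + 2695) = (2069 - 21*(-63)*(1 - 63))*(2127 + 2695) = (2069 - 21*(-63)*(-62))*4822 = (2069 - 82026)*4822 = -79957*4822 = -385552654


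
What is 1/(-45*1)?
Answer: -1/45 ≈ -0.022222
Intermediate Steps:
1/(-45*1) = 1/(-45) = -1/45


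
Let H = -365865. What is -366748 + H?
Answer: -732613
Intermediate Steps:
-366748 + H = -366748 - 365865 = -732613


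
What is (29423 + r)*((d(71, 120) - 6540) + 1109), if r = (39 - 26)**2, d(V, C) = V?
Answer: -158613120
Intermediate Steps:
r = 169 (r = 13**2 = 169)
(29423 + r)*((d(71, 120) - 6540) + 1109) = (29423 + 169)*((71 - 6540) + 1109) = 29592*(-6469 + 1109) = 29592*(-5360) = -158613120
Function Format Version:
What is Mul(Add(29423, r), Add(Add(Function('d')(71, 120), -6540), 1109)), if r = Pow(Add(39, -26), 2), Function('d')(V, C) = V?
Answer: -158613120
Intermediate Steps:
r = 169 (r = Pow(13, 2) = 169)
Mul(Add(29423, r), Add(Add(Function('d')(71, 120), -6540), 1109)) = Mul(Add(29423, 169), Add(Add(71, -6540), 1109)) = Mul(29592, Add(-6469, 1109)) = Mul(29592, -5360) = -158613120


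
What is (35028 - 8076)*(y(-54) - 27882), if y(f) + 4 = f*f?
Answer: -672991440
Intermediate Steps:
y(f) = -4 + f² (y(f) = -4 + f*f = -4 + f²)
(35028 - 8076)*(y(-54) - 27882) = (35028 - 8076)*((-4 + (-54)²) - 27882) = 26952*((-4 + 2916) - 27882) = 26952*(2912 - 27882) = 26952*(-24970) = -672991440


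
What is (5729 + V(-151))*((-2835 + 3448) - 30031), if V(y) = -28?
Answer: -167712018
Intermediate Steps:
(5729 + V(-151))*((-2835 + 3448) - 30031) = (5729 - 28)*((-2835 + 3448) - 30031) = 5701*(613 - 30031) = 5701*(-29418) = -167712018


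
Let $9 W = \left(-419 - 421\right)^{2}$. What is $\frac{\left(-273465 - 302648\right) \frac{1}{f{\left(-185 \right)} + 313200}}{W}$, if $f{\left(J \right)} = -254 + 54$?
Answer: $- \frac{576113}{24539200000} \approx -2.3477 \cdot 10^{-5}$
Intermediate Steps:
$f{\left(J \right)} = -200$
$W = 78400$ ($W = \frac{\left(-419 - 421\right)^{2}}{9} = \frac{\left(-840\right)^{2}}{9} = \frac{1}{9} \cdot 705600 = 78400$)
$\frac{\left(-273465 - 302648\right) \frac{1}{f{\left(-185 \right)} + 313200}}{W} = \frac{\left(-273465 - 302648\right) \frac{1}{-200 + 313200}}{78400} = - \frac{576113}{313000} \cdot \frac{1}{78400} = \left(-576113\right) \frac{1}{313000} \cdot \frac{1}{78400} = \left(- \frac{576113}{313000}\right) \frac{1}{78400} = - \frac{576113}{24539200000}$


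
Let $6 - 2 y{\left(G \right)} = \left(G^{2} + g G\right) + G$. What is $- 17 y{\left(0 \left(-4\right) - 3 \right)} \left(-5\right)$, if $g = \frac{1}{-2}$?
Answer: $- \frac{255}{4} \approx -63.75$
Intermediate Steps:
$g = - \frac{1}{2} \approx -0.5$
$y{\left(G \right)} = 3 - \frac{G^{2}}{2} - \frac{G}{4}$ ($y{\left(G \right)} = 3 - \frac{\left(G^{2} - \frac{G}{2}\right) + G}{2} = 3 - \frac{G^{2} + \frac{G}{2}}{2} = 3 - \left(\frac{G^{2}}{2} + \frac{G}{4}\right) = 3 - \frac{G^{2}}{2} - \frac{G}{4}$)
$- 17 y{\left(0 \left(-4\right) - 3 \right)} \left(-5\right) = - 17 \left(3 - \frac{\left(0 \left(-4\right) - 3\right)^{2}}{2} - \frac{0 \left(-4\right) - 3}{4}\right) \left(-5\right) = - 17 \left(3 - \frac{\left(0 - 3\right)^{2}}{2} - \frac{0 - 3}{4}\right) \left(-5\right) = - 17 \left(3 - \frac{\left(-3\right)^{2}}{2} - - \frac{3}{4}\right) \left(-5\right) = - 17 \left(3 - \frac{9}{2} + \frac{3}{4}\right) \left(-5\right) = \left(-17\right) \left(- \frac{3}{4}\right) \left(-5\right) = \frac{51}{4} \left(-5\right) = - \frac{255}{4}$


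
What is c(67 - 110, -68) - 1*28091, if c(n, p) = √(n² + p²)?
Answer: -28091 + √6473 ≈ -28011.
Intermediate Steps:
c(67 - 110, -68) - 1*28091 = √((67 - 110)² + (-68)²) - 1*28091 = √((-43)² + 4624) - 28091 = √(1849 + 4624) - 28091 = √6473 - 28091 = -28091 + √6473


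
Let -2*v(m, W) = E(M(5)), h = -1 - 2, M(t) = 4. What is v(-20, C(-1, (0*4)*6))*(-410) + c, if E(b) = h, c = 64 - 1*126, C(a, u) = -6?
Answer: -677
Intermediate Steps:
h = -3
c = -62 (c = 64 - 126 = -62)
E(b) = -3
v(m, W) = 3/2 (v(m, W) = -½*(-3) = 3/2)
v(-20, C(-1, (0*4)*6))*(-410) + c = (3/2)*(-410) - 62 = -615 - 62 = -677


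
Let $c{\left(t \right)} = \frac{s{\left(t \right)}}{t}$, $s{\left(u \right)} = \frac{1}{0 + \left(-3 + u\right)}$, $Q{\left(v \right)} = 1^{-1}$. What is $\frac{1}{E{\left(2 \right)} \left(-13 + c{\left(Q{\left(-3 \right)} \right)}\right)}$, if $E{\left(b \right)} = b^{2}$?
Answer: $- \frac{1}{54} \approx -0.018519$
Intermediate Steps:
$Q{\left(v \right)} = 1$
$s{\left(u \right)} = \frac{1}{-3 + u}$
$c{\left(t \right)} = \frac{1}{t \left(-3 + t\right)}$ ($c{\left(t \right)} = \frac{1}{\left(-3 + t\right) t} = \frac{1}{t \left(-3 + t\right)}$)
$\frac{1}{E{\left(2 \right)} \left(-13 + c{\left(Q{\left(-3 \right)} \right)}\right)} = \frac{1}{2^{2} \left(-13 + \frac{1}{1 \left(-3 + 1\right)}\right)} = \frac{1}{4 \left(-13 + 1 \frac{1}{-2}\right)} = \frac{1}{4 \left(-13 + 1 \left(- \frac{1}{2}\right)\right)} = \frac{1}{4 \left(-13 - \frac{1}{2}\right)} = \frac{1}{4 \left(- \frac{27}{2}\right)} = \frac{1}{-54} = - \frac{1}{54}$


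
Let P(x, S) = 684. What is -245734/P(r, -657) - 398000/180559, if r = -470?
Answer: -22320858653/61751178 ≈ -361.46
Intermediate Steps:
-245734/P(r, -657) - 398000/180559 = -245734/684 - 398000/180559 = -245734*1/684 - 398000*1/180559 = -122867/342 - 398000/180559 = -22320858653/61751178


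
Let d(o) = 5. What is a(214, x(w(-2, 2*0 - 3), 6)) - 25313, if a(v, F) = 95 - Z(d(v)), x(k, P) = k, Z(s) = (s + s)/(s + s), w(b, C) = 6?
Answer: -25219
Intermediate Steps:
Z(s) = 1 (Z(s) = (2*s)/((2*s)) = (2*s)*(1/(2*s)) = 1)
a(v, F) = 94 (a(v, F) = 95 - 1*1 = 95 - 1 = 94)
a(214, x(w(-2, 2*0 - 3), 6)) - 25313 = 94 - 25313 = -25219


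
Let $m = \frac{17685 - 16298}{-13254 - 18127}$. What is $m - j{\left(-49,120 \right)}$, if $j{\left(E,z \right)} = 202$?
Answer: $- \frac{6340349}{31381} \approx -202.04$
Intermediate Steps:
$m = - \frac{1387}{31381}$ ($m = \frac{1387}{-31381} = 1387 \left(- \frac{1}{31381}\right) = - \frac{1387}{31381} \approx -0.044199$)
$m - j{\left(-49,120 \right)} = - \frac{1387}{31381} - 202 = - \frac{6340349}{31381}$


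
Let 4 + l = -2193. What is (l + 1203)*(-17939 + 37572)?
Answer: -19515202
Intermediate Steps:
l = -2197 (l = -4 - 2193 = -2197)
(l + 1203)*(-17939 + 37572) = (-2197 + 1203)*(-17939 + 37572) = -994*19633 = -19515202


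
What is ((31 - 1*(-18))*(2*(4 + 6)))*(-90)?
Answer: -88200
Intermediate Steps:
((31 - 1*(-18))*(2*(4 + 6)))*(-90) = ((31 + 18)*(2*10))*(-90) = (49*20)*(-90) = 980*(-90) = -88200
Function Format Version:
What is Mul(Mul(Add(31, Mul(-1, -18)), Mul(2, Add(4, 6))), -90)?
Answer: -88200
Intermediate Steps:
Mul(Mul(Add(31, Mul(-1, -18)), Mul(2, Add(4, 6))), -90) = Mul(Mul(Add(31, 18), Mul(2, 10)), -90) = Mul(Mul(49, 20), -90) = Mul(980, -90) = -88200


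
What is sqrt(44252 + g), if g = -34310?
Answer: sqrt(9942) ≈ 99.710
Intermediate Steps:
sqrt(44252 + g) = sqrt(44252 - 34310) = sqrt(9942)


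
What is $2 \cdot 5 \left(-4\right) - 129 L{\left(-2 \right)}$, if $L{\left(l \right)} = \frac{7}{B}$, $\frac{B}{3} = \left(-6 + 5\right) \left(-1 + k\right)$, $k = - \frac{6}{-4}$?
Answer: $562$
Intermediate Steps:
$k = \frac{3}{2}$ ($k = \left(-6\right) \left(- \frac{1}{4}\right) = \frac{3}{2} \approx 1.5$)
$B = - \frac{3}{2}$ ($B = 3 \left(-6 + 5\right) \left(-1 + \frac{3}{2}\right) = 3 \left(\left(-1\right) \frac{1}{2}\right) = 3 \left(- \frac{1}{2}\right) = - \frac{3}{2} \approx -1.5$)
$L{\left(l \right)} = - \frac{14}{3}$ ($L{\left(l \right)} = \frac{7}{- \frac{3}{2}} = 7 \left(- \frac{2}{3}\right) = - \frac{14}{3}$)
$2 \cdot 5 \left(-4\right) - 129 L{\left(-2 \right)} = 2 \cdot 5 \left(-4\right) - -602 = 10 \left(-4\right) + 602 = -40 + 602 = 562$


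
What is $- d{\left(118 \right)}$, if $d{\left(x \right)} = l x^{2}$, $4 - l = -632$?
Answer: $-8855664$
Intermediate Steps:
$l = 636$ ($l = 4 - -632 = 4 + 632 = 636$)
$d{\left(x \right)} = 636 x^{2}$
$- d{\left(118 \right)} = - 636 \cdot 118^{2} = - 636 \cdot 13924 = \left(-1\right) 8855664 = -8855664$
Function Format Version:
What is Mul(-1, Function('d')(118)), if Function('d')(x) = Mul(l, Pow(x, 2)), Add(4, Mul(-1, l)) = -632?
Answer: -8855664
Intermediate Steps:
l = 636 (l = Add(4, Mul(-1, -632)) = Add(4, 632) = 636)
Function('d')(x) = Mul(636, Pow(x, 2))
Mul(-1, Function('d')(118)) = Mul(-1, Mul(636, Pow(118, 2))) = Mul(-1, Mul(636, 13924)) = Mul(-1, 8855664) = -8855664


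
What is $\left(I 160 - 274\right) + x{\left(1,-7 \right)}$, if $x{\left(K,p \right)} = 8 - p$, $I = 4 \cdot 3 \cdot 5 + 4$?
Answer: $9981$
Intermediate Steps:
$I = 64$ ($I = 4 \cdot 15 + 4 = 60 + 4 = 64$)
$\left(I 160 - 274\right) + x{\left(1,-7 \right)} = \left(64 \cdot 160 - 274\right) + \left(8 - -7\right) = \left(10240 - 274\right) + \left(8 + 7\right) = 9966 + 15 = 9981$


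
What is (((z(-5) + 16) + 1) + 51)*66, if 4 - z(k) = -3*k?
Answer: 3762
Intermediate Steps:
z(k) = 4 + 3*k (z(k) = 4 - (-3)*k = 4 + 3*k)
(((z(-5) + 16) + 1) + 51)*66 = ((((4 + 3*(-5)) + 16) + 1) + 51)*66 = ((((4 - 15) + 16) + 1) + 51)*66 = (((-11 + 16) + 1) + 51)*66 = ((5 + 1) + 51)*66 = (6 + 51)*66 = 57*66 = 3762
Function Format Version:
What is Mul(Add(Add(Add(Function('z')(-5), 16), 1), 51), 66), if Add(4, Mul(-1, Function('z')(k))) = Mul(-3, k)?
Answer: 3762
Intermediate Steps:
Function('z')(k) = Add(4, Mul(3, k)) (Function('z')(k) = Add(4, Mul(-1, Mul(-3, k))) = Add(4, Mul(3, k)))
Mul(Add(Add(Add(Function('z')(-5), 16), 1), 51), 66) = Mul(Add(Add(Add(Add(4, Mul(3, -5)), 16), 1), 51), 66) = Mul(Add(Add(Add(Add(4, -15), 16), 1), 51), 66) = Mul(Add(Add(Add(-11, 16), 1), 51), 66) = Mul(Add(Add(5, 1), 51), 66) = Mul(Add(6, 51), 66) = Mul(57, 66) = 3762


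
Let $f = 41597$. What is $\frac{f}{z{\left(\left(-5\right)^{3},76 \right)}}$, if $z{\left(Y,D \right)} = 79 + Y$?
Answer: $- \frac{41597}{46} \approx -904.28$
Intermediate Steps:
$\frac{f}{z{\left(\left(-5\right)^{3},76 \right)}} = \frac{41597}{79 + \left(-5\right)^{3}} = \frac{41597}{79 - 125} = \frac{41597}{-46} = 41597 \left(- \frac{1}{46}\right) = - \frac{41597}{46}$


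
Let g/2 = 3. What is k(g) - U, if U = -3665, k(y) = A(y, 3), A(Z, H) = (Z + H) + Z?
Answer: 3680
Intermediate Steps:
g = 6 (g = 2*3 = 6)
A(Z, H) = H + 2*Z (A(Z, H) = (H + Z) + Z = H + 2*Z)
k(y) = 3 + 2*y
k(g) - U = (3 + 2*6) - 1*(-3665) = (3 + 12) + 3665 = 15 + 3665 = 3680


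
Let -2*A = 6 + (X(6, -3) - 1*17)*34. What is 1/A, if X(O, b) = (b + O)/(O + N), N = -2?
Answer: 4/1093 ≈ 0.0036597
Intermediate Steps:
X(O, b) = (O + b)/(-2 + O) (X(O, b) = (b + O)/(O - 2) = (O + b)/(-2 + O))
A = 1093/4 (A = -(6 + ((6 - 3)/(-2 + 6) - 1*17)*34)/2 = -(6 + (3/4 - 17)*34)/2 = -(6 + ((¼)*3 - 17)*34)/2 = -(6 + (¾ - 17)*34)/2 = -(6 - 65/4*34)/2 = -(6 - 1105/2)/2 = -½*(-1093/2) = 1093/4 ≈ 273.25)
1/A = 1/(1093/4) = 4/1093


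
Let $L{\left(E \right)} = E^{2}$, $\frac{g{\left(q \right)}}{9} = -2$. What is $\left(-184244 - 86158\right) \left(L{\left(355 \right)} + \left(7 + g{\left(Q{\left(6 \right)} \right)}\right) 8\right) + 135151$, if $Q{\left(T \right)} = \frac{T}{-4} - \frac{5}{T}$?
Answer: $-34053481523$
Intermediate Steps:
$Q{\left(T \right)} = - \frac{5}{T} - \frac{T}{4}$ ($Q{\left(T \right)} = T \left(- \frac{1}{4}\right) - \frac{5}{T} = - \frac{T}{4} - \frac{5}{T} = - \frac{5}{T} - \frac{T}{4}$)
$g{\left(q \right)} = -18$ ($g{\left(q \right)} = 9 \left(-2\right) = -18$)
$\left(-184244 - 86158\right) \left(L{\left(355 \right)} + \left(7 + g{\left(Q{\left(6 \right)} \right)}\right) 8\right) + 135151 = \left(-184244 - 86158\right) \left(355^{2} + \left(7 - 18\right) 8\right) + 135151 = - 270402 \left(126025 - 88\right) + 135151 = \left(-270402\right) 125937 + 135151 = -34053616674 + 135151 = -34053481523$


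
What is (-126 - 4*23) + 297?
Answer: 79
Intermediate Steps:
(-126 - 4*23) + 297 = (-126 - 92) + 297 = -218 + 297 = 79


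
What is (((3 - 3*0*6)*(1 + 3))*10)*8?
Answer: 960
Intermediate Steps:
(((3 - 3*0*6)*(1 + 3))*10)*8 = (((3 + 0*6)*4)*10)*8 = (((3 + 0)*4)*10)*8 = ((3*4)*10)*8 = (12*10)*8 = 120*8 = 960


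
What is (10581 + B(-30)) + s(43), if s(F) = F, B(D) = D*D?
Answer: 11524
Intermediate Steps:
B(D) = D²
(10581 + B(-30)) + s(43) = (10581 + (-30)²) + 43 = (10581 + 900) + 43 = 11481 + 43 = 11524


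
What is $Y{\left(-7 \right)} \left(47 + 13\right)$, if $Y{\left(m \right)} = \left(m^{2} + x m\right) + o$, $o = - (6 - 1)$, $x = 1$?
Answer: $2220$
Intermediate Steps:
$o = -5$ ($o = \left(-1\right) 5 = -5$)
$Y{\left(m \right)} = -5 + m + m^{2}$ ($Y{\left(m \right)} = \left(m^{2} + 1 m\right) - 5 = \left(m^{2} + m\right) - 5 = \left(m + m^{2}\right) - 5 = -5 + m + m^{2}$)
$Y{\left(-7 \right)} \left(47 + 13\right) = \left(-5 - 7 + \left(-7\right)^{2}\right) \left(47 + 13\right) = \left(-5 - 7 + 49\right) 60 = 37 \cdot 60 = 2220$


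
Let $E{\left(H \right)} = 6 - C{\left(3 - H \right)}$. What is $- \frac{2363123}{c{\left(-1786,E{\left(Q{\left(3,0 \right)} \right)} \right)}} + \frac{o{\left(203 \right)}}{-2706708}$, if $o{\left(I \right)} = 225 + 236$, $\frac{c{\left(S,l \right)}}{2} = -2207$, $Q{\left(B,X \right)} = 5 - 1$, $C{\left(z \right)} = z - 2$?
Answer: $\frac{3198140947115}{5973704556} \approx 535.37$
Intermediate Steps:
$C{\left(z \right)} = -2 + z$
$Q{\left(B,X \right)} = 4$
$E{\left(H \right)} = 5 + H$ ($E{\left(H \right)} = 6 - \left(-2 - \left(-3 + H\right)\right) = 6 - \left(1 - H\right) = 6 + \left(-1 + H\right) = 5 + H$)
$c{\left(S,l \right)} = -4414$ ($c{\left(S,l \right)} = 2 \left(-2207\right) = -4414$)
$o{\left(I \right)} = 461$
$- \frac{2363123}{c{\left(-1786,E{\left(Q{\left(3,0 \right)} \right)} \right)}} + \frac{o{\left(203 \right)}}{-2706708} = - \frac{2363123}{-4414} + \frac{461}{-2706708} = \left(-2363123\right) \left(- \frac{1}{4414}\right) + 461 \left(- \frac{1}{2706708}\right) = \frac{2363123}{4414} - \frac{461}{2706708} = \frac{3198140947115}{5973704556}$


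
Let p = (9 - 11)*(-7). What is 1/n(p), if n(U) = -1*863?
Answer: -1/863 ≈ -0.0011587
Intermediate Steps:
p = 14 (p = -2*(-7) = 14)
n(U) = -863
1/n(p) = 1/(-863) = -1/863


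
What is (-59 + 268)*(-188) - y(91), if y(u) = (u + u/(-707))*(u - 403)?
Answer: -1104956/101 ≈ -10940.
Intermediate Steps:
y(u) = 706*u*(-403 + u)/707 (y(u) = (u + u*(-1/707))*(-403 + u) = (u - u/707)*(-403 + u) = (706*u/707)*(-403 + u) = 706*u*(-403 + u)/707)
(-59 + 268)*(-188) - y(91) = (-59 + 268)*(-188) - 706*91*(-403 + 91)/707 = 209*(-188) - 706*91*(-312)/707 = -39292 - 1*(-2863536/101) = -39292 + 2863536/101 = -1104956/101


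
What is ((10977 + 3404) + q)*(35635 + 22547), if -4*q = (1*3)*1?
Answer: 1673343411/2 ≈ 8.3667e+8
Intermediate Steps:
q = -¾ (q = -1*3/4 = -3/4 = -¼*3 = -¾ ≈ -0.75000)
((10977 + 3404) + q)*(35635 + 22547) = ((10977 + 3404) - ¾)*(35635 + 22547) = (14381 - ¾)*58182 = (57521/4)*58182 = 1673343411/2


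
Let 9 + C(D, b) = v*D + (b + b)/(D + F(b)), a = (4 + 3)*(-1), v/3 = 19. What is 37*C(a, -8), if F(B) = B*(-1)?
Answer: -15688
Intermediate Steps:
F(B) = -B
v = 57 (v = 3*19 = 57)
a = -7 (a = 7*(-1) = -7)
C(D, b) = -9 + 57*D + 2*b/(D - b) (C(D, b) = -9 + (57*D + (b + b)/(D - b)) = -9 + (57*D + (2*b)/(D - b)) = -9 + (57*D + 2*b/(D - b)) = -9 + 57*D + 2*b/(D - b))
37*C(a, -8) = 37*((-9*(-7) + 11*(-8) + 57*(-7)² - 57*(-7)*(-8))/(-7 - 1*(-8))) = 37*((63 - 88 + 57*49 - 3192)/(-7 + 8)) = 37*((63 - 88 + 2793 - 3192)/1) = 37*(1*(-424)) = 37*(-424) = -15688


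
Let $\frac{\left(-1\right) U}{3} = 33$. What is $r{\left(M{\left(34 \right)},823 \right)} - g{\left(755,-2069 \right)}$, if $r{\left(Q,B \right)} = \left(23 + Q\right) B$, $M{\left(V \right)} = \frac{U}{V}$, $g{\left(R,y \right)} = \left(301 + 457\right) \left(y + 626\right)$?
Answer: $\frac{37751105}{34} \approx 1.1103 \cdot 10^{6}$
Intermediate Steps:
$U = -99$ ($U = \left(-3\right) 33 = -99$)
$g{\left(R,y \right)} = 474508 + 758 y$ ($g{\left(R,y \right)} = 758 \left(626 + y\right) = 474508 + 758 y$)
$M{\left(V \right)} = - \frac{99}{V}$
$r{\left(Q,B \right)} = B \left(23 + Q\right)$
$r{\left(M{\left(34 \right)},823 \right)} - g{\left(755,-2069 \right)} = 823 \left(23 - \frac{99}{34}\right) - \left(474508 + 758 \left(-2069\right)\right) = 823 \left(23 - \frac{99}{34}\right) - \left(474508 - 1568302\right) = 823 \left(23 - \frac{99}{34}\right) - -1093794 = 823 \cdot \frac{683}{34} + 1093794 = \frac{562109}{34} + 1093794 = \frac{37751105}{34}$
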